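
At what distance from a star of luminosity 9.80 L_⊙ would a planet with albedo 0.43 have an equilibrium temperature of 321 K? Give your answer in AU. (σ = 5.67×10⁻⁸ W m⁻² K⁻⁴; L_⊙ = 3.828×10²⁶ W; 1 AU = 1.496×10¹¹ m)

L = 9.80 × 3.828×10²⁶ = 3.75×10²⁷ W.
From T_eq⁴ = L(1−A)/(16πσd²): d = √[L(1−A)/(16πσT_eq⁴)].
d = √[3.75×10²⁷ × 0.57 / (16π × 5.67×10⁻⁸ × (321)⁴)] = 2.66×10¹¹ m = 1.78 AU.

d ≈ 1.78 AU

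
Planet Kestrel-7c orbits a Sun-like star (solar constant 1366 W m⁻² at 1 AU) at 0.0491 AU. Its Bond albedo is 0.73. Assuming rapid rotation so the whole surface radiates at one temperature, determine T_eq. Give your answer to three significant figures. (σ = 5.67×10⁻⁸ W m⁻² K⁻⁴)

Flux at 0.0491 AU: S = 1366/0.0491² = 5.67×10⁵ W m⁻².
Energy balance: absorbed = emitted ⇒ πR²·S(1−A) = 4πR²·σT_eq⁴, so T_eq⁴ = S(1−A)/(4σ).
T_eq = [5.67×10⁵ × 0.27 / (4 × 5.67×10⁻⁸)]^(1/4) = (6.75×10¹¹)^(1/4) = 906 K.

T_eq ≈ 906 K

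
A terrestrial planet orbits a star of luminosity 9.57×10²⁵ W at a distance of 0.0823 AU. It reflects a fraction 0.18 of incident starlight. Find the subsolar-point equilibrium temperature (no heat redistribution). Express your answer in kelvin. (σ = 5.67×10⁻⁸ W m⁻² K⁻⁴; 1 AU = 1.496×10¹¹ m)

d = 0.0823 AU = 1.23×10¹⁰ m.
Flux: S = L/(4πd²) = 9.57×10²⁵/(4π×(1.23×10¹⁰)²) = 5.02×10⁴ W m⁻².
At the subsolar point the surface absorbs S(1−A) and emits σT⁴ per unit area — no factor of 4, since only the local patch is in balance.
T = [5.02×10⁴ × 0.82 / 5.67×10⁻⁸]^(1/4) = (7.27×10¹¹)^(1/4) = 923 K.

T_ss ≈ 923 K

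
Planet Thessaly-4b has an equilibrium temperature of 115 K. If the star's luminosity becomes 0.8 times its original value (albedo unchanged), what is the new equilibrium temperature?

T_eq ∝ L^(1/4) · d^(−1/2).
T′ = 115 × 0.8^(1/4) = 109 K.

T_eq ≈ 109 K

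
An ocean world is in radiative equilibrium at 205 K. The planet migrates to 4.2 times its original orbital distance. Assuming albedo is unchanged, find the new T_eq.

T_eq ≈ 100 K

T_eq ∝ L^(1/4) · d^(−1/2).
T′ = 205 / 4.2^(1/2) = 100 K.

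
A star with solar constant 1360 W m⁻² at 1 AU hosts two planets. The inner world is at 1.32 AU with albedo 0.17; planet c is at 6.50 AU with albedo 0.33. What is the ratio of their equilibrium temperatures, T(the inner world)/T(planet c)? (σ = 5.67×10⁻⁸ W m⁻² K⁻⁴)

T_eq = [S₀(1−A)/(4σd²)]^(1/4), so T ∝ (1−A)^(1/4) / √d.
T₁ = [1360×0.83/(4×5.67×10⁻⁸×1.32²)]^(1/4) = 231.18 K.
T₂ = [1360×0.67/(4×5.67×10⁻⁸×6.50²)]^(1/4) = 98.75 K.

T₁/T₂ ≈ 2.341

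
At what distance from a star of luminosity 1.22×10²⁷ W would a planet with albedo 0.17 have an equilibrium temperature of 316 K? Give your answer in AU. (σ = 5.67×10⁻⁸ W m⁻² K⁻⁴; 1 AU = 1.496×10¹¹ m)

d ≈ 1.26 AU

From T_eq⁴ = L(1−A)/(16πσd²): d = √[L(1−A)/(16πσT_eq⁴)].
d = √[1.22×10²⁷ × 0.83 / (16π × 5.67×10⁻⁸ × (316)⁴)] = 1.89×10¹¹ m = 1.26 AU.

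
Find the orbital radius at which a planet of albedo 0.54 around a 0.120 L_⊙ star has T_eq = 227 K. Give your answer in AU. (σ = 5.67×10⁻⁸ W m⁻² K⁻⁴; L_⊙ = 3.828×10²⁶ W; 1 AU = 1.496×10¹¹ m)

L = 0.120 × 3.828×10²⁶ = 4.59×10²⁵ W.
From T_eq⁴ = L(1−A)/(16πσd²): d = √[L(1−A)/(16πσT_eq⁴)].
d = √[4.59×10²⁵ × 0.46 / (16π × 5.67×10⁻⁸ × (227)⁴)] = 5.28×10¹⁰ m = 0.353 AU.

d ≈ 0.353 AU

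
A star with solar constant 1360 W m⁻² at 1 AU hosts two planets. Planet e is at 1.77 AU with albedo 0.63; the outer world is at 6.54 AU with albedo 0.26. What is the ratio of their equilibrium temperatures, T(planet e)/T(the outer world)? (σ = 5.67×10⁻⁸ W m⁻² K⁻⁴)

T₁/T₂ ≈ 1.616

T_eq = [S₀(1−A)/(4σd²)]^(1/4), so T ∝ (1−A)^(1/4) / √d.
T₁ = [1360×0.37/(4×5.67×10⁻⁸×1.77²)]^(1/4) = 163.13 K.
T₂ = [1360×0.74/(4×5.67×10⁻⁸×6.54²)]^(1/4) = 100.92 K.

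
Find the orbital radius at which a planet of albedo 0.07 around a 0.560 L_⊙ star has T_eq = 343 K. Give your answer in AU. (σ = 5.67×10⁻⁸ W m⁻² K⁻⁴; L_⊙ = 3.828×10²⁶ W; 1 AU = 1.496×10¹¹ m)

d ≈ 0.475 AU

L = 0.560 × 3.828×10²⁶ = 2.14×10²⁶ W.
From T_eq⁴ = L(1−A)/(16πσd²): d = √[L(1−A)/(16πσT_eq⁴)].
d = √[2.14×10²⁶ × 0.93 / (16π × 5.67×10⁻⁸ × (343)⁴)] = 7.11×10¹⁰ m = 0.475 AU.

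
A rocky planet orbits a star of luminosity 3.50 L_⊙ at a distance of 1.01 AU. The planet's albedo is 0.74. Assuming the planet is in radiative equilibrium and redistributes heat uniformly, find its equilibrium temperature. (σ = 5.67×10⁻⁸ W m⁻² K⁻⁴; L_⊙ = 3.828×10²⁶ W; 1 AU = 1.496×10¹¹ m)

T_eq ≈ 270 K

d = 1.01 AU = 1.51×10¹¹ m.
L = 3.50 × 3.828×10²⁶ = 1.34×10²⁷ W.
Flux: S = L/(4πd²) = 1.34×10²⁷/(4π×(1.51×10¹¹)²) = 4670 W m⁻².
Energy balance: absorbed = emitted ⇒ πR²·S(1−A) = 4πR²·σT_eq⁴, so T_eq⁴ = S(1−A)/(4σ).
T_eq = [4670 × 0.26 / (4 × 5.67×10⁻⁸)]^(1/4) = (5.35×10⁹)^(1/4) = 270 K.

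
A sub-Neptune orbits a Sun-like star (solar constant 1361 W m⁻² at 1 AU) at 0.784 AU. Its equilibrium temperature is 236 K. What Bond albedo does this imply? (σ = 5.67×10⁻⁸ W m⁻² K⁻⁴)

A ≈ 0.68

Flux at 0.784 AU: S = 1361/0.784² = 2210 W m⁻².
From T_eq⁴ = S(1−A)/(4σ): 1−A = 4σT_eq⁴/S.
1−A = 4 × 5.67×10⁻⁸ × (236)⁴ / 2210 = 0.318.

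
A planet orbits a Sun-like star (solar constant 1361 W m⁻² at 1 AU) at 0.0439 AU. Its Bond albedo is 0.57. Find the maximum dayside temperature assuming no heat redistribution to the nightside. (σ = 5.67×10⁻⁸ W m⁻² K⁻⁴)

T_ss ≈ 1520 K

Flux at 0.0439 AU: S = 1361/0.0439² = 7.06×10⁵ W m⁻².
With no redistribution each surface element balances locally: S(1−A) = σT⁴.
T = [7.06×10⁵ × 0.43 / 5.67×10⁻⁸]^(1/4) = (5.36×10¹²)^(1/4) = 1520 K.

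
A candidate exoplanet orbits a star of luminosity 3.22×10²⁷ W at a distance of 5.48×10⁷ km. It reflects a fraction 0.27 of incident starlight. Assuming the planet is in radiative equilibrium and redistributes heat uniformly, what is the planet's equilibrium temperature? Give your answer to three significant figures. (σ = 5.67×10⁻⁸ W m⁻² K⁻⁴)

d = 5.48×10⁷ km = 5.48×10¹⁰ m.
Flux: S = L/(4πd²) = 3.22×10²⁷/(4π×(5.48×10¹⁰)²) = 8.53×10⁴ W m⁻².
Energy balance: absorbed = emitted ⇒ πR²·S(1−A) = 4πR²·σT_eq⁴, so T_eq⁴ = S(1−A)/(4σ).
T_eq = [8.53×10⁴ × 0.73 / (4 × 5.67×10⁻⁸)]^(1/4) = (2.75×10¹¹)^(1/4) = 724 K.

T_eq ≈ 724 K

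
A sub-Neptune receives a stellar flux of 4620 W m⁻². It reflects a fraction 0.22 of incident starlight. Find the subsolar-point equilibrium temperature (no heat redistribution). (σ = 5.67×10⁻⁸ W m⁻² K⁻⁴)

T_ss ≈ 502 K

At the subsolar point the surface absorbs S(1−A) and emits σT⁴ per unit area — no factor of 4, since only the local patch is in balance.
T = [4620 × 0.78 / 5.67×10⁻⁸]^(1/4) = (6.36×10¹⁰)^(1/4) = 502 K.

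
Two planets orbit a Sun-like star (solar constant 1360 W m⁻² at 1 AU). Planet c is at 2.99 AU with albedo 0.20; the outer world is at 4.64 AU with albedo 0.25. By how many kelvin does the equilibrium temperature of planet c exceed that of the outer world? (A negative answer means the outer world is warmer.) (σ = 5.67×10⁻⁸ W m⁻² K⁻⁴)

T_eq = [S₀(1−A)/(4σd²)]^(1/4), so T ∝ (1−A)^(1/4) / √d.
T₁ = [1360×0.80/(4×5.67×10⁻⁸×2.99²)]^(1/4) = 152.20 K.
T₂ = [1360×0.75/(4×5.67×10⁻⁸×4.64²)]^(1/4) = 120.22 K.

ΔT ≈ 32.0 K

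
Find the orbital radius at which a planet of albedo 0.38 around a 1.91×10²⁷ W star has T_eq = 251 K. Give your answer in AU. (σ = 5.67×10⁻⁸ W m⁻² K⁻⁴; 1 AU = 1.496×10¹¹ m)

From T_eq⁴ = L(1−A)/(16πσd²): d = √[L(1−A)/(16πσT_eq⁴)].
d = √[1.91×10²⁷ × 0.62 / (16π × 5.67×10⁻⁸ × (251)⁴)] = 3.24×10¹¹ m = 2.16 AU.

d ≈ 2.16 AU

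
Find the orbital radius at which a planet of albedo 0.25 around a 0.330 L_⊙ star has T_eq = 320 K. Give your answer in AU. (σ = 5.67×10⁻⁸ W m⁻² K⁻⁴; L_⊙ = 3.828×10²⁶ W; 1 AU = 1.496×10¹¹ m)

L = 0.330 × 3.828×10²⁶ = 1.26×10²⁶ W.
From T_eq⁴ = L(1−A)/(16πσd²): d = √[L(1−A)/(16πσT_eq⁴)].
d = √[1.26×10²⁶ × 0.75 / (16π × 5.67×10⁻⁸ × (320)⁴)] = 5.63×10¹⁰ m = 0.376 AU.

d ≈ 0.376 AU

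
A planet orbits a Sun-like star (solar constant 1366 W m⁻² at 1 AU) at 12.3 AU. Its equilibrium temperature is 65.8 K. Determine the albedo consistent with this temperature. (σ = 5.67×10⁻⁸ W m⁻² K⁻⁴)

Flux at 12.3 AU: S = 1366/12.3² = 9.03 W m⁻².
From T_eq⁴ = S(1−A)/(4σ): 1−A = 4σT_eq⁴/S.
1−A = 4 × 5.67×10⁻⁸ × (65.8)⁴ / 9.03 = 0.471.

A ≈ 0.53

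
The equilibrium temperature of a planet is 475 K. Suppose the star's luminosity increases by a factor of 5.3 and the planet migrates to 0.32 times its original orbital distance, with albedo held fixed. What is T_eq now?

T_eq ∝ L^(1/4) · d^(−1/2).
T′ = 475 × 5.3^(1/4) / 0.32^(1/2) = 1270 K.

T_eq ≈ 1270 K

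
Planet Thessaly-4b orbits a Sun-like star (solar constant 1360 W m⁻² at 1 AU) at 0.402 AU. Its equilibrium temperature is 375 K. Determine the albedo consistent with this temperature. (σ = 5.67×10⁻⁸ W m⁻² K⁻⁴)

Flux at 0.402 AU: S = 1360/0.402² = 8420 W m⁻².
From T_eq⁴ = S(1−A)/(4σ): 1−A = 4σT_eq⁴/S.
1−A = 4 × 5.67×10⁻⁸ × (375)⁴ / 8420 = 0.533.

A ≈ 0.47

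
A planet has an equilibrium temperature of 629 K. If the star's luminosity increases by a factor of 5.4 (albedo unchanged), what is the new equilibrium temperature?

T_eq ∝ L^(1/4) · d^(−1/2).
T′ = 629 × 5.4^(1/4) = 959 K.

T_eq ≈ 959 K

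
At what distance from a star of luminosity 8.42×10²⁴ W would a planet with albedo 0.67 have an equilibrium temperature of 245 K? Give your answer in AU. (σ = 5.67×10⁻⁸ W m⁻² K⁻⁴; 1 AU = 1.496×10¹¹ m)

d ≈ 0.110 AU

From T_eq⁴ = L(1−A)/(16πσd²): d = √[L(1−A)/(16πσT_eq⁴)].
d = √[8.42×10²⁴ × 0.33 / (16π × 5.67×10⁻⁸ × (245)⁴)] = 1.64×10¹⁰ m = 0.110 AU.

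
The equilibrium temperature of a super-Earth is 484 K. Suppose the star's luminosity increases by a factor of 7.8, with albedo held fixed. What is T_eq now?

T_eq ∝ L^(1/4) · d^(−1/2).
T′ = 484 × 7.8^(1/4) = 809 K.

T_eq ≈ 809 K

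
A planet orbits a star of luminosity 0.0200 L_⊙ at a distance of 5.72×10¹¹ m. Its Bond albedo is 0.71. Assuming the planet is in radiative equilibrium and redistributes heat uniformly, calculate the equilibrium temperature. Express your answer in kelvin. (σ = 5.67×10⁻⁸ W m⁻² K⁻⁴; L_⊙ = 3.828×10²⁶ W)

T_eq ≈ 39.3 K

L = 0.0200 × 3.828×10²⁶ = 7.66×10²⁴ W.
Flux: S = L/(4πd²) = 7.66×10²⁴/(4π×(5.72×10¹¹)²) = 1.86 W m⁻².
Energy balance: absorbed = emitted ⇒ πR²·S(1−A) = 4πR²·σT_eq⁴, so T_eq⁴ = S(1−A)/(4σ).
T_eq = [1.86 × 0.29 / (4 × 5.67×10⁻⁸)]^(1/4) = (2.38×10⁶)^(1/4) = 39.3 K.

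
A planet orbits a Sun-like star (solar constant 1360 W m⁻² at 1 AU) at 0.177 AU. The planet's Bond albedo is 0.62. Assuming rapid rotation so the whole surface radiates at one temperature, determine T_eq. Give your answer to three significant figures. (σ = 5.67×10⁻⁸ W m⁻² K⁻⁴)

T_eq ≈ 519 K

Flux at 0.177 AU: S = 1360/0.177² = 4.34×10⁴ W m⁻².
Energy balance: absorbed = emitted ⇒ πR²·S(1−A) = 4πR²·σT_eq⁴, so T_eq⁴ = S(1−A)/(4σ).
T_eq = [4.34×10⁴ × 0.38 / (4 × 5.67×10⁻⁸)]^(1/4) = (7.27×10¹⁰)^(1/4) = 519 K.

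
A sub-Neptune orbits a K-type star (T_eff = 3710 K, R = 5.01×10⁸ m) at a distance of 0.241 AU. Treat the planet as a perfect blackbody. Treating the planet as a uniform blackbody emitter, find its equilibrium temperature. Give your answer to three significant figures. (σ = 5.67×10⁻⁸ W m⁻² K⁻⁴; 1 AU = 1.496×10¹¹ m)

T_eq ≈ 309 K

d = 0.241 AU = 3.61×10¹⁰ m.
L = 4πR_⋆²σT_⋆⁴ = 4π(5.01×10⁸)² × 5.67×10⁻⁸ × (3710)⁴ = 3.39×10²⁵ W.
S = L/(4πd²) = 2070 W m⁻².
Energy balance: absorbed = emitted ⇒ πR²·S(1−A) = 4πR²·σT_eq⁴, so T_eq⁴ = S(1−A)/(4σ).
T_eq = [2070 × 1.00 / (4 × 5.67×10⁻⁸)]^(1/4) = (9.15×10⁹)^(1/4) = 309 K.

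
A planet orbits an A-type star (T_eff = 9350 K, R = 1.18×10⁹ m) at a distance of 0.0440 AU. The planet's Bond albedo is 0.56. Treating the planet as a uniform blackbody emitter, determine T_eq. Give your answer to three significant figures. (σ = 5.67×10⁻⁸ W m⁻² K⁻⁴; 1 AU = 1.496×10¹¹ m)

d = 0.0440 AU = 6.58×10⁹ m.
L = 4πR_⋆²σT_⋆⁴ = 4π(1.18×10⁹)² × 5.67×10⁻⁸ × (9350)⁴ = 7.58×10²⁷ W.
S = L/(4πd²) = 1.39×10⁷ W m⁻².
Energy balance: absorbed = emitted ⇒ πR²·S(1−A) = 4πR²·σT_eq⁴, so T_eq⁴ = S(1−A)/(4σ).
T_eq = [1.39×10⁷ × 0.44 / (4 × 5.67×10⁻⁸)]^(1/4) = (2.70×10¹³)^(1/4) = 2280 K.

T_eq ≈ 2280 K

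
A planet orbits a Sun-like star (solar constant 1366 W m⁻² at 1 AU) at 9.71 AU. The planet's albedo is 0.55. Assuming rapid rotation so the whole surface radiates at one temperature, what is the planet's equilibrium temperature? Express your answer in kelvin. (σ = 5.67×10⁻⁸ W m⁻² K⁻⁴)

Flux at 9.71 AU: S = 1366/9.71² = 14.5 W m⁻².
Energy balance: absorbed = emitted ⇒ πR²·S(1−A) = 4πR²·σT_eq⁴, so T_eq⁴ = S(1−A)/(4σ).
T_eq = [14.5 × 0.45 / (4 × 5.67×10⁻⁸)]^(1/4) = (2.87×10⁷)^(1/4) = 73.2 K.

T_eq ≈ 73.2 K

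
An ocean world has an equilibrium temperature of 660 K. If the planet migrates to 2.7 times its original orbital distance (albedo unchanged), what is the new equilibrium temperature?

T_eq ≈ 402 K

T_eq ∝ L^(1/4) · d^(−1/2).
T′ = 660 / 2.7^(1/2) = 402 K.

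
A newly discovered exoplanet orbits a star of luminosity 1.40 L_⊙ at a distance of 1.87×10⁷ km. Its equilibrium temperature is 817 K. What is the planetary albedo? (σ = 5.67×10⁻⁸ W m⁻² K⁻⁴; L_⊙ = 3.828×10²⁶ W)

d = 1.87×10⁷ km = 1.87×10¹⁰ m.
L = 1.40 × 3.828×10²⁶ = 5.36×10²⁶ W.
Flux: S = L/(4πd²) = 5.36×10²⁶/(4π×(1.87×10¹⁰)²) = 1.22×10⁵ W m⁻².
From T_eq⁴ = S(1−A)/(4σ): 1−A = 4σT_eq⁴/S.
1−A = 4 × 5.67×10⁻⁸ × (817)⁴ / 1.22×10⁵ = 0.829.

A ≈ 0.17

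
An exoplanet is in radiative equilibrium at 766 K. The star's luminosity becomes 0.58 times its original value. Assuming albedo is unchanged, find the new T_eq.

T_eq ∝ L^(1/4) · d^(−1/2).
T′ = 766 × 0.58^(1/4) = 668 K.

T_eq ≈ 668 K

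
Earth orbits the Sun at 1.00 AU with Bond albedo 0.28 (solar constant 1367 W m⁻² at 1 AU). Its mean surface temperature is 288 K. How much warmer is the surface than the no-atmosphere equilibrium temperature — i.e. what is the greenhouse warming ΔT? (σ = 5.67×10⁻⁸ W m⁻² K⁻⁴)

ΔT ≈ 31.3 K

S = 1367/1.00² = 1367 W m⁻².
T_eq = [S(1−A)/(4σ)]^(1/4) = [1367×0.72/(4×5.67×10⁻⁸)]^(1/4) = 256.7 K.
ΔT = T_surf − T_eq = 288 − 256.7.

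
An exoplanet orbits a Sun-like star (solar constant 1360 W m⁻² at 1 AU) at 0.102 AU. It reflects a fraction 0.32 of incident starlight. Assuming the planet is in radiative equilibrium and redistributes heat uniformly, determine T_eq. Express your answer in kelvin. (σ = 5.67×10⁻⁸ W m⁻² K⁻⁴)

T_eq ≈ 791 K

Flux at 0.102 AU: S = 1360/0.102² = 1.31×10⁵ W m⁻².
Energy balance: absorbed = emitted ⇒ πR²·S(1−A) = 4πR²·σT_eq⁴, so T_eq⁴ = S(1−A)/(4σ).
T_eq = [1.31×10⁵ × 0.68 / (4 × 5.67×10⁻⁸)]^(1/4) = (3.92×10¹¹)^(1/4) = 791 K.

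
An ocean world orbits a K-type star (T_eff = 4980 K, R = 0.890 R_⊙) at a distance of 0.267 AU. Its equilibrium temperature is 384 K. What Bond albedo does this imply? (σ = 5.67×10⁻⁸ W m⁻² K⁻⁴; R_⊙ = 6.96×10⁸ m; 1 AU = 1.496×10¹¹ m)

R_⋆ = 0.890 × 6.96×10⁸ = 6.19×10⁸ m.
d = 0.267 AU = 3.99×10¹⁰ m.
L = 4πR_⋆²σT_⋆⁴ = 4π(6.19×10⁸)² × 5.67×10⁻⁸ × (4980)⁴ = 1.68×10²⁶ W.
S = L/(4πd²) = 8390 W m⁻².
From T_eq⁴ = S(1−A)/(4σ): 1−A = 4σT_eq⁴/S.
1−A = 4 × 5.67×10⁻⁸ × (384)⁴ / 8390 = 0.588.

A ≈ 0.41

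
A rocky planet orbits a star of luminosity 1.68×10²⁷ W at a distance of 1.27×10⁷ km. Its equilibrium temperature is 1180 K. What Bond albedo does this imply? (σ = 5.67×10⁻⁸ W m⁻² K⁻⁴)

A ≈ 0.47

d = 1.27×10⁷ km = 1.27×10¹⁰ m.
Flux: S = L/(4πd²) = 1.68×10²⁷/(4π×(1.27×10¹⁰)²) = 8.29×10⁵ W m⁻².
From T_eq⁴ = S(1−A)/(4σ): 1−A = 4σT_eq⁴/S.
1−A = 4 × 5.67×10⁻⁸ × (1180)⁴ / 8.29×10⁵ = 0.530.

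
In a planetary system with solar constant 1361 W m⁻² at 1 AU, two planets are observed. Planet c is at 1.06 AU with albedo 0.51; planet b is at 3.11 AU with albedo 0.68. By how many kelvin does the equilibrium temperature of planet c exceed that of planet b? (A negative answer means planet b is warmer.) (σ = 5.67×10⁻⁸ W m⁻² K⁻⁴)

ΔT ≈ 107.5 K

T_eq = [S₀(1−A)/(4σd²)]^(1/4), so T ∝ (1−A)^(1/4) / √d.
T₁ = [1361×0.49/(4×5.67×10⁻⁸×1.06²)]^(1/4) = 226.18 K.
T₂ = [1361×0.32/(4×5.67×10⁻⁸×3.11²)]^(1/4) = 118.70 K.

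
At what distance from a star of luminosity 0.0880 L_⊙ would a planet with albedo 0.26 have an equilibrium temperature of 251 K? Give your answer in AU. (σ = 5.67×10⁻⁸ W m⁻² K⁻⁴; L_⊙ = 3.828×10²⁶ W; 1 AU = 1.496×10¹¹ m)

L = 0.0880 × 3.828×10²⁶ = 3.37×10²⁵ W.
From T_eq⁴ = L(1−A)/(16πσd²): d = √[L(1−A)/(16πσT_eq⁴)].
d = √[3.37×10²⁵ × 0.74 / (16π × 5.67×10⁻⁸ × (251)⁴)] = 4.69×10¹⁰ m = 0.314 AU.

d ≈ 0.314 AU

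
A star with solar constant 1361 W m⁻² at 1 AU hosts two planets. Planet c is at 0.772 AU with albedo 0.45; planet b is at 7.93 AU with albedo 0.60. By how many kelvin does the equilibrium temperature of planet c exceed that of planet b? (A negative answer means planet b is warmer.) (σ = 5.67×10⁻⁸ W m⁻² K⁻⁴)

T_eq = [S₀(1−A)/(4σd²)]^(1/4), so T ∝ (1−A)^(1/4) / √d.
T₁ = [1361×0.55/(4×5.67×10⁻⁸×0.772²)]^(1/4) = 272.79 K.
T₂ = [1361×0.40/(4×5.67×10⁻⁸×7.93²)]^(1/4) = 78.60 K.

ΔT ≈ 194.2 K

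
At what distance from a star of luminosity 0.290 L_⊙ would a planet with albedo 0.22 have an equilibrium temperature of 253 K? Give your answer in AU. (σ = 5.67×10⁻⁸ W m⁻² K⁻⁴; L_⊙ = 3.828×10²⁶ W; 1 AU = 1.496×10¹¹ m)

L = 0.290 × 3.828×10²⁶ = 1.11×10²⁶ W.
From T_eq⁴ = L(1−A)/(16πσd²): d = √[L(1−A)/(16πσT_eq⁴)].
d = √[1.11×10²⁶ × 0.78 / (16π × 5.67×10⁻⁸ × (253)⁴)] = 8.61×10¹⁰ m = 0.576 AU.

d ≈ 0.576 AU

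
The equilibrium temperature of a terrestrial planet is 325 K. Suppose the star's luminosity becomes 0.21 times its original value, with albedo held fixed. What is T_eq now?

T_eq ≈ 220 K

T_eq ∝ L^(1/4) · d^(−1/2).
T′ = 325 × 0.21^(1/4) = 220 K.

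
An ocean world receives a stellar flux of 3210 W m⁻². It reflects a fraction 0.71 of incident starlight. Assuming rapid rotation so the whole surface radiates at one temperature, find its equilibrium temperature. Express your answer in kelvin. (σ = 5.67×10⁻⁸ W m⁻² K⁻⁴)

Energy balance: absorbed = emitted ⇒ πR²·S(1−A) = 4πR²·σT_eq⁴, so T_eq⁴ = S(1−A)/(4σ).
T_eq = [3210 × 0.29 / (4 × 5.67×10⁻⁸)]^(1/4) = (4.10×10⁹)^(1/4) = 253 K.

T_eq ≈ 253 K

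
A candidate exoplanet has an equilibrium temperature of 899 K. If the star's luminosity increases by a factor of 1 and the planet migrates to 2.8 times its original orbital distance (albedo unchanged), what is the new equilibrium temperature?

T_eq ≈ 537 K

T_eq ∝ L^(1/4) · d^(−1/2).
T′ = 899 × 1^(1/4) / 2.8^(1/2) = 537 K.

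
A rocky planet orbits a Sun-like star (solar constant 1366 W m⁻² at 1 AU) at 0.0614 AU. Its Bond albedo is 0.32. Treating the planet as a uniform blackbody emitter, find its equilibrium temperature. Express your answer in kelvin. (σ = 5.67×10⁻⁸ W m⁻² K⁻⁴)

Flux at 0.0614 AU: S = 1366/0.0614² = 3.62×10⁵ W m⁻².
Energy balance: absorbed = emitted ⇒ πR²·S(1−A) = 4πR²·σT_eq⁴, so T_eq⁴ = S(1−A)/(4σ).
T_eq = [3.62×10⁵ × 0.68 / (4 × 5.67×10⁻⁸)]^(1/4) = (1.09×10¹²)^(1/4) = 1020 K.

T_eq ≈ 1020 K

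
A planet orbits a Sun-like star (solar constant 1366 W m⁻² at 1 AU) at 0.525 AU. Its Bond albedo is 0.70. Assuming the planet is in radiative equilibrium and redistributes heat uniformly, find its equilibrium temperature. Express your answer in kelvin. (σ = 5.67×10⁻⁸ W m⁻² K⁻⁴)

T_eq ≈ 285 K

Flux at 0.525 AU: S = 1366/0.525² = 4960 W m⁻².
Energy balance: absorbed = emitted ⇒ πR²·S(1−A) = 4πR²·σT_eq⁴, so T_eq⁴ = S(1−A)/(4σ).
T_eq = [4960 × 0.30 / (4 × 5.67×10⁻⁸)]^(1/4) = (6.56×10⁹)^(1/4) = 285 K.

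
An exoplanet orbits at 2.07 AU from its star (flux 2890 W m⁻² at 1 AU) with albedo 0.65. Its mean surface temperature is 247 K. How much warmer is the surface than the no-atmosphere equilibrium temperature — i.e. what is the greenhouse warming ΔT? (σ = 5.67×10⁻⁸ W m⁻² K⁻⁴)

S = 2890/2.07² = 674.5 W m⁻².
T_eq = [S(1−A)/(4σ)]^(1/4) = [674.5×0.35/(4×5.67×10⁻⁸)]^(1/4) = 179.6 K.
ΔT = T_surf − T_eq = 247 − 179.6.

ΔT ≈ 67.4 K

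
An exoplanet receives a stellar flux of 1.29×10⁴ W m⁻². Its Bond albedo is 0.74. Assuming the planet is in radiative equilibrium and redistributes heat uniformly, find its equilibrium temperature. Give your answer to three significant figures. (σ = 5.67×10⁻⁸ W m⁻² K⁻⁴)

Energy balance: absorbed = emitted ⇒ πR²·S(1−A) = 4πR²·σT_eq⁴, so T_eq⁴ = S(1−A)/(4σ).
T_eq = [1.29×10⁴ × 0.26 / (4 × 5.67×10⁻⁸)]^(1/4) = (1.48×10¹⁰)^(1/4) = 349 K.

T_eq ≈ 349 K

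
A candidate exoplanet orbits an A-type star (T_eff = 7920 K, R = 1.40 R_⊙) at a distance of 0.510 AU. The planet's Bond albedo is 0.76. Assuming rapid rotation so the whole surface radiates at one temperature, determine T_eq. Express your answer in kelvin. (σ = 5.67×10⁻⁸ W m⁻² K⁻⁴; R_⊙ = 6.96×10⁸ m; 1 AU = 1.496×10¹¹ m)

T_eq ≈ 443 K

R_⋆ = 1.40 × 6.96×10⁸ = 9.74×10⁸ m.
d = 0.510 AU = 7.63×10¹⁰ m.
L = 4πR_⋆²σT_⋆⁴ = 4π(9.74×10⁸)² × 5.67×10⁻⁸ × (7920)⁴ = 2.66×10²⁷ W.
S = L/(4πd²) = 3.64×10⁴ W m⁻².
Energy balance: absorbed = emitted ⇒ πR²·S(1−A) = 4πR²·σT_eq⁴, so T_eq⁴ = S(1−A)/(4σ).
T_eq = [3.64×10⁴ × 0.24 / (4 × 5.67×10⁻⁸)]^(1/4) = (3.85×10¹⁰)^(1/4) = 443 K.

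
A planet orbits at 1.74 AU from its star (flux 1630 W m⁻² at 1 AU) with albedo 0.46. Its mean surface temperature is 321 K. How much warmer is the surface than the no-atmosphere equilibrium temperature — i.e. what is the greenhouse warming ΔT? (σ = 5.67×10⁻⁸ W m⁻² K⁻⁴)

S = 1630/1.74² = 538.4 W m⁻².
T_eq = [S(1−A)/(4σ)]^(1/4) = [538.4×0.54/(4×5.67×10⁻⁸)]^(1/4) = 189.2 K.
ΔT = T_surf − T_eq = 321 − 189.2.

ΔT ≈ 131.8 K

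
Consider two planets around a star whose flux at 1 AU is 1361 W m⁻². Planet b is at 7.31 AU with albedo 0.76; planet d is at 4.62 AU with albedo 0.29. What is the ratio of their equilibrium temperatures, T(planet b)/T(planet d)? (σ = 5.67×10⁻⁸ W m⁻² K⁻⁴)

T_eq = [S₀(1−A)/(4σd²)]^(1/4), so T ∝ (1−A)^(1/4) / √d.
T₁ = [1361×0.24/(4×5.67×10⁻⁸×7.31²)]^(1/4) = 72.05 K.
T₂ = [1361×0.71/(4×5.67×10⁻⁸×4.62²)]^(1/4) = 118.86 K.

T₁/T₂ ≈ 0.606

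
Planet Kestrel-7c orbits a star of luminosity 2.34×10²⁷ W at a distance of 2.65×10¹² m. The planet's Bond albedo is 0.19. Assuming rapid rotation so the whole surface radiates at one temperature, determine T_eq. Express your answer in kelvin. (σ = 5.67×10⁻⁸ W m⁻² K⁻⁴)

T_eq ≈ 98.6 K

Flux: S = L/(4πd²) = 2.34×10²⁷/(4π×(2.65×10¹²)²) = 26.5 W m⁻².
Energy balance: absorbed = emitted ⇒ πR²·S(1−A) = 4πR²·σT_eq⁴, so T_eq⁴ = S(1−A)/(4σ).
T_eq = [26.5 × 0.81 / (4 × 5.67×10⁻⁸)]^(1/4) = (9.47×10⁷)^(1/4) = 98.6 K.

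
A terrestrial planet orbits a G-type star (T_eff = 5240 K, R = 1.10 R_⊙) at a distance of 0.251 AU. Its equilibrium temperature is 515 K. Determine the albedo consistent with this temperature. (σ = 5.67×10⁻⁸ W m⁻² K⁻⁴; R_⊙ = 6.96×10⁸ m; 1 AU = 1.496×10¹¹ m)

A ≈ 0.10

R_⋆ = 1.10 × 6.96×10⁸ = 7.66×10⁸ m.
d = 0.251 AU = 3.75×10¹⁰ m.
L = 4πR_⋆²σT_⋆⁴ = 4π(7.66×10⁸)² × 5.67×10⁻⁸ × (5240)⁴ = 3.15×10²⁶ W.
S = L/(4πd²) = 1.78×10⁴ W m⁻².
From T_eq⁴ = S(1−A)/(4σ): 1−A = 4σT_eq⁴/S.
1−A = 4 × 5.67×10⁻⁸ × (515)⁴ / 1.78×10⁴ = 0.898.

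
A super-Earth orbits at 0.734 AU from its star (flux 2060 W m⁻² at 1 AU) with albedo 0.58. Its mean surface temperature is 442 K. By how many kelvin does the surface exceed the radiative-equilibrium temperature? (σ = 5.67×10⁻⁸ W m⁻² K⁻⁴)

ΔT ≈ 151.9 K

S = 2060/0.734² = 3824 W m⁻².
T_eq = [S(1−A)/(4σ)]^(1/4) = [3824×0.42/(4×5.67×10⁻⁸)]^(1/4) = 290.1 K.
ΔT = T_surf − T_eq = 442 − 290.1.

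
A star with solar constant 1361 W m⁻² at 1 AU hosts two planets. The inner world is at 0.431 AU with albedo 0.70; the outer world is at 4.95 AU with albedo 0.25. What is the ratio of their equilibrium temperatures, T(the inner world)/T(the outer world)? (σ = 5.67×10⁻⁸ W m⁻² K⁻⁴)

T₁/T₂ ≈ 2.695

T_eq = [S₀(1−A)/(4σd²)]^(1/4), so T ∝ (1−A)^(1/4) / √d.
T₁ = [1361×0.30/(4×5.67×10⁻⁸×0.431²)]^(1/4) = 313.76 K.
T₂ = [1361×0.75/(4×5.67×10⁻⁸×4.95²)]^(1/4) = 116.42 K.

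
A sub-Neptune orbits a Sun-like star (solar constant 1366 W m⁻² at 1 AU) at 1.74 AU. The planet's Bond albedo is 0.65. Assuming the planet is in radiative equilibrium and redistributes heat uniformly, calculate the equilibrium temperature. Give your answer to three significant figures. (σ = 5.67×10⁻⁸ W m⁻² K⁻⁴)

Flux at 1.74 AU: S = 1366/1.74² = 451 W m⁻².
Energy balance: absorbed = emitted ⇒ πR²·S(1−A) = 4πR²·σT_eq⁴, so T_eq⁴ = S(1−A)/(4σ).
T_eq = [451 × 0.35 / (4 × 5.67×10⁻⁸)]^(1/4) = (6.96×10⁸)^(1/4) = 162 K.

T_eq ≈ 162 K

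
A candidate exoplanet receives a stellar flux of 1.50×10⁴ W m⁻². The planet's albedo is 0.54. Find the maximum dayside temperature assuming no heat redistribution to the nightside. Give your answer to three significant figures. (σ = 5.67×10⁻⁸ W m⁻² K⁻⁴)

T_ss ≈ 591 K

With no redistribution each surface element balances locally: S(1−A) = σT⁴.
T = [1.50×10⁴ × 0.46 / 5.67×10⁻⁸]^(1/4) = (1.22×10¹¹)^(1/4) = 591 K.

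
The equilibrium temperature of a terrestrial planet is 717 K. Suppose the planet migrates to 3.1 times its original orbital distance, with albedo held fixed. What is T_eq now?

T_eq ≈ 407 K

T_eq ∝ L^(1/4) · d^(−1/2).
T′ = 717 / 3.1^(1/2) = 407 K.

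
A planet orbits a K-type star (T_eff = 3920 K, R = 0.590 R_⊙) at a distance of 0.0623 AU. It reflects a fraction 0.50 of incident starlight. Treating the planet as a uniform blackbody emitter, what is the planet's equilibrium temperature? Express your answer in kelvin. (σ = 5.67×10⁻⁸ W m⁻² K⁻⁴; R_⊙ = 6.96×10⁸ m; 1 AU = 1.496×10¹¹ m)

T_eq ≈ 489 K

R_⋆ = 0.590 × 6.96×10⁸ = 4.11×10⁸ m.
d = 0.0623 AU = 9.32×10⁹ m.
L = 4πR_⋆²σT_⋆⁴ = 4π(4.11×10⁸)² × 5.67×10⁻⁸ × (3920)⁴ = 2.84×10²⁵ W.
S = L/(4πd²) = 2.60×10⁴ W m⁻².
Energy balance: absorbed = emitted ⇒ πR²·S(1−A) = 4πR²·σT_eq⁴, so T_eq⁴ = S(1−A)/(4σ).
T_eq = [2.60×10⁴ × 0.50 / (4 × 5.67×10⁻⁸)]^(1/4) = (5.73×10¹⁰)^(1/4) = 489 K.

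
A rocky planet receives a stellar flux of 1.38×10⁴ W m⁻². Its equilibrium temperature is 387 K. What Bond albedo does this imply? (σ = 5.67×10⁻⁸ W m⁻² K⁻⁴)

A ≈ 0.63

From T_eq⁴ = S(1−A)/(4σ): 1−A = 4σT_eq⁴/S.
1−A = 4 × 5.67×10⁻⁸ × (387)⁴ / 1.38×10⁴ = 0.369.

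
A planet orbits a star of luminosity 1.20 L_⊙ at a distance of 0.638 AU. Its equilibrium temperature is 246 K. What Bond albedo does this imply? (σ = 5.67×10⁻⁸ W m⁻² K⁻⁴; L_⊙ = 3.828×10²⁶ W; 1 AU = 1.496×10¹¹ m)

d = 0.638 AU = 9.54×10¹⁰ m.
L = 1.20 × 3.828×10²⁶ = 4.59×10²⁶ W.
Flux: S = L/(4πd²) = 4.59×10²⁶/(4π×(9.54×10¹⁰)²) = 4010 W m⁻².
From T_eq⁴ = S(1−A)/(4σ): 1−A = 4σT_eq⁴/S.
1−A = 4 × 5.67×10⁻⁸ × (246)⁴ / 4010 = 0.207.

A ≈ 0.79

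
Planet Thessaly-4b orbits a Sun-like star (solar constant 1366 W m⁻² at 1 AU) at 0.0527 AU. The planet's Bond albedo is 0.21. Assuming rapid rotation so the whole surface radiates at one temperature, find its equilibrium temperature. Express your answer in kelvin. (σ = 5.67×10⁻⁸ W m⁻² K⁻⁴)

T_eq ≈ 1140 K

Flux at 0.0527 AU: S = 1366/0.0527² = 4.92×10⁵ W m⁻².
Energy balance: absorbed = emitted ⇒ πR²·S(1−A) = 4πR²·σT_eq⁴, so T_eq⁴ = S(1−A)/(4σ).
T_eq = [4.92×10⁵ × 0.79 / (4 × 5.67×10⁻⁸)]^(1/4) = (1.71×10¹²)^(1/4) = 1140 K.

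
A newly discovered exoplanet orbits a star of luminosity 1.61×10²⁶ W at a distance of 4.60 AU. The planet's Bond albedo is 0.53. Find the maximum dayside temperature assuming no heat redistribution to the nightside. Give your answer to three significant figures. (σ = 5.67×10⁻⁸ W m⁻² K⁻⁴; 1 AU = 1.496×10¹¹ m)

T_ss ≈ 122 K

d = 4.60 AU = 6.88×10¹¹ m.
Flux: S = L/(4πd²) = 1.61×10²⁶/(4π×(6.88×10¹¹)²) = 27.1 W m⁻².
With no redistribution each surface element balances locally: S(1−A) = σT⁴.
T = [27.1 × 0.47 / 5.67×10⁻⁸]^(1/4) = (2.24×10⁸)^(1/4) = 122 K.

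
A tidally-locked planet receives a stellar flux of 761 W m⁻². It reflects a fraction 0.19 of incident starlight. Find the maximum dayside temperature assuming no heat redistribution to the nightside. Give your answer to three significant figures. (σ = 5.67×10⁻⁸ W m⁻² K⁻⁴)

T_ss ≈ 323 K

With no redistribution each surface element balances locally: S(1−A) = σT⁴.
T = [761 × 0.81 / 5.67×10⁻⁸]^(1/4) = (1.09×10¹⁰)^(1/4) = 323 K.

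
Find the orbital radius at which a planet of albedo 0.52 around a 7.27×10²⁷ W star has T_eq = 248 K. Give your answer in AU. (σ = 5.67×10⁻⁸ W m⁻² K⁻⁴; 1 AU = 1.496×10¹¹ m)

d ≈ 3.80 AU

From T_eq⁴ = L(1−A)/(16πσd²): d = √[L(1−A)/(16πσT_eq⁴)].
d = √[7.27×10²⁷ × 0.48 / (16π × 5.67×10⁻⁸ × (248)⁴)] = 5.69×10¹¹ m = 3.80 AU.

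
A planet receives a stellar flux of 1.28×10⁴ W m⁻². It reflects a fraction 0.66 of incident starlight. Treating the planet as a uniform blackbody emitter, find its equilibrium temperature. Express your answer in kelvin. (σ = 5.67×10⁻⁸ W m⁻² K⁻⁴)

T_eq ≈ 372 K

Energy balance: absorbed = emitted ⇒ πR²·S(1−A) = 4πR²·σT_eq⁴, so T_eq⁴ = S(1−A)/(4σ).
T_eq = [1.28×10⁴ × 0.34 / (4 × 5.67×10⁻⁸)]^(1/4) = (1.92×10¹⁰)^(1/4) = 372 K.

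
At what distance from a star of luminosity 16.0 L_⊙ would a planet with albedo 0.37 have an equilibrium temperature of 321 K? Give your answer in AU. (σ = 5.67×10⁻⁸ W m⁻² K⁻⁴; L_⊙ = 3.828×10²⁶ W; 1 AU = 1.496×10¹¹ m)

L = 16.0 × 3.828×10²⁶ = 6.12×10²⁷ W.
From T_eq⁴ = L(1−A)/(16πσd²): d = √[L(1−A)/(16πσT_eq⁴)].
d = √[6.12×10²⁷ × 0.63 / (16π × 5.67×10⁻⁸ × (321)⁴)] = 3.57×10¹¹ m = 2.39 AU.

d ≈ 2.39 AU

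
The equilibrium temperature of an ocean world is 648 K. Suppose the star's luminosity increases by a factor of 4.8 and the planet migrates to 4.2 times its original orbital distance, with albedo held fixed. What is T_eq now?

T_eq ≈ 468 K

T_eq ∝ L^(1/4) · d^(−1/2).
T′ = 648 × 4.8^(1/4) / 4.2^(1/2) = 468 K.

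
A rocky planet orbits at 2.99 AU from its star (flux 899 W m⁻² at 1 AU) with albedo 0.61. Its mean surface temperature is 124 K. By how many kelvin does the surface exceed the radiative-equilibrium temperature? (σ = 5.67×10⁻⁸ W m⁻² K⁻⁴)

ΔT ≈ 9.3 K

S = 899/2.99² = 100.6 W m⁻².
T_eq = [S(1−A)/(4σ)]^(1/4) = [100.6×0.39/(4×5.67×10⁻⁸)]^(1/4) = 114.7 K.
ΔT = T_surf − T_eq = 124 − 114.7.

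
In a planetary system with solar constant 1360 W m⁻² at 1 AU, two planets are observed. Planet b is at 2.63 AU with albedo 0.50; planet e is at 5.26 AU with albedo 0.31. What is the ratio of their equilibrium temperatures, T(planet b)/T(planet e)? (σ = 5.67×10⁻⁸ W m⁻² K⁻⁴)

T_eq = [S₀(1−A)/(4σd²)]^(1/4), so T ∝ (1−A)^(1/4) / √d.
T₁ = [1360×0.50/(4×5.67×10⁻⁸×2.63²)]^(1/4) = 144.29 K.
T₂ = [1360×0.69/(4×5.67×10⁻⁸×5.26²)]^(1/4) = 110.58 K.

T₁/T₂ ≈ 1.305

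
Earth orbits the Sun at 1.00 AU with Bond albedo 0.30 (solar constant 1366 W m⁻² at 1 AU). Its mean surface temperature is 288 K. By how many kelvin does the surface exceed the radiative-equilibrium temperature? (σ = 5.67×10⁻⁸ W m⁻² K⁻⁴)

ΔT ≈ 33.2 K

S = 1366/1.00² = 1366 W m⁻².
T_eq = [S(1−A)/(4σ)]^(1/4) = [1366×0.70/(4×5.67×10⁻⁸)]^(1/4) = 254.8 K.
ΔT = T_surf − T_eq = 288 − 254.8.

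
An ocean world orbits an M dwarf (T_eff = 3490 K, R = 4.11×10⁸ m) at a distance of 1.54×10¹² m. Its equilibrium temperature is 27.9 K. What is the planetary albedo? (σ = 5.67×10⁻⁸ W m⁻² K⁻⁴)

A ≈ 0.77

L = 4πR_⋆²σT_⋆⁴ = 4π(4.11×10⁸)² × 5.67×10⁻⁸ × (3490)⁴ = 1.79×10²⁵ W.
S = L/(4πd²) = 0.599 W m⁻².
From T_eq⁴ = S(1−A)/(4σ): 1−A = 4σT_eq⁴/S.
1−A = 4 × 5.67×10⁻⁸ × (27.9)⁴ / 0.599 = 0.229.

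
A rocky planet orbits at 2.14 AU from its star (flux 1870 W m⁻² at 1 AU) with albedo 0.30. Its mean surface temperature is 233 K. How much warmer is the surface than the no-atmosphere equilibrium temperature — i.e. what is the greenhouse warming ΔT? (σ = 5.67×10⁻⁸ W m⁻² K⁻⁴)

S = 1870/2.14² = 408.3 W m⁻².
T_eq = [S(1−A)/(4σ)]^(1/4) = [408.3×0.70/(4×5.67×10⁻⁸)]^(1/4) = 188.4 K.
ΔT = T_surf − T_eq = 233 − 188.4.

ΔT ≈ 44.6 K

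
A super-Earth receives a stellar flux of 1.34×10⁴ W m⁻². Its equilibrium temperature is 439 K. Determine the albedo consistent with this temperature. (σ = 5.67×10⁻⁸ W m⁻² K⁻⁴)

From T_eq⁴ = S(1−A)/(4σ): 1−A = 4σT_eq⁴/S.
1−A = 4 × 5.67×10⁻⁸ × (439)⁴ / 1.34×10⁴ = 0.629.

A ≈ 0.37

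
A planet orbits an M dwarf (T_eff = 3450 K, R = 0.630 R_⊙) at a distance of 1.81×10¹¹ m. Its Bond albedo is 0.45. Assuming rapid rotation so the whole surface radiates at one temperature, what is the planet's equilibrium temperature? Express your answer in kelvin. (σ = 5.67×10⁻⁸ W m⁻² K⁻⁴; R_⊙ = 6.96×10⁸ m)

T_eq ≈ 103 K

R_⋆ = 0.630 × 6.96×10⁸ = 4.38×10⁸ m.
L = 4πR_⋆²σT_⋆⁴ = 4π(4.38×10⁸)² × 5.67×10⁻⁸ × (3450)⁴ = 1.94×10²⁵ W.
S = L/(4πd²) = 47.1 W m⁻².
Energy balance: absorbed = emitted ⇒ πR²·S(1−A) = 4πR²·σT_eq⁴, so T_eq⁴ = S(1−A)/(4σ).
T_eq = [47.1 × 0.55 / (4 × 5.67×10⁻⁸)]^(1/4) = (1.14×10⁸)^(1/4) = 103 K.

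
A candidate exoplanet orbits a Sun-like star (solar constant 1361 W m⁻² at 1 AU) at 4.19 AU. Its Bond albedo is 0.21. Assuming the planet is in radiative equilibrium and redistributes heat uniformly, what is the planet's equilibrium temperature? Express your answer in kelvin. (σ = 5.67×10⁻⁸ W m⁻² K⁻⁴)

T_eq ≈ 128 K

Flux at 4.19 AU: S = 1361/4.19² = 77.5 W m⁻².
Energy balance: absorbed = emitted ⇒ πR²·S(1−A) = 4πR²·σT_eq⁴, so T_eq⁴ = S(1−A)/(4σ).
T_eq = [77.5 × 0.79 / (4 × 5.67×10⁻⁸)]^(1/4) = (2.70×10⁸)^(1/4) = 128 K.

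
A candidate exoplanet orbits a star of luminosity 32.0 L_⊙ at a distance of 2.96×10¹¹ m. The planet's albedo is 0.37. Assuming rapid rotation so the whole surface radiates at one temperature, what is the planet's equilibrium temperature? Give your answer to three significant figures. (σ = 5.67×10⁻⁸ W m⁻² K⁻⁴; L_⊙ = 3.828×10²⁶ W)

L = 32.0 × 3.828×10²⁶ = 1.22×10²⁸ W.
Flux: S = L/(4πd²) = 1.22×10²⁸/(4π×(2.96×10¹¹)²) = 1.11×10⁴ W m⁻².
Energy balance: absorbed = emitted ⇒ πR²·S(1−A) = 4πR²·σT_eq⁴, so T_eq⁴ = S(1−A)/(4σ).
T_eq = [1.11×10⁴ × 0.63 / (4 × 5.67×10⁻⁸)]^(1/4) = (3.09×10¹⁰)^(1/4) = 419 K.

T_eq ≈ 419 K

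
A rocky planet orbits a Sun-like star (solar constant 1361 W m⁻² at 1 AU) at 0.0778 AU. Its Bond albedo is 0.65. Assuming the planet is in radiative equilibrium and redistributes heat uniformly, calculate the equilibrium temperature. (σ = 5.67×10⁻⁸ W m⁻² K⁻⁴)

Flux at 0.0778 AU: S = 1361/0.0778² = 2.25×10⁵ W m⁻².
Energy balance: absorbed = emitted ⇒ πR²·S(1−A) = 4πR²·σT_eq⁴, so T_eq⁴ = S(1−A)/(4σ).
T_eq = [2.25×10⁵ × 0.35 / (4 × 5.67×10⁻⁸)]^(1/4) = (3.47×10¹¹)^(1/4) = 768 K.

T_eq ≈ 768 K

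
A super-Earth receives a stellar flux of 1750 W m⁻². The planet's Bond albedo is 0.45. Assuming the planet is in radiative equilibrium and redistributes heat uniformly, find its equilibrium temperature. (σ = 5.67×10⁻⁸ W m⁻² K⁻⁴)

T_eq ≈ 255 K

Energy balance: absorbed = emitted ⇒ πR²·S(1−A) = 4πR²·σT_eq⁴, so T_eq⁴ = S(1−A)/(4σ).
T_eq = [1750 × 0.55 / (4 × 5.67×10⁻⁸)]^(1/4) = (4.24×10⁹)^(1/4) = 255 K.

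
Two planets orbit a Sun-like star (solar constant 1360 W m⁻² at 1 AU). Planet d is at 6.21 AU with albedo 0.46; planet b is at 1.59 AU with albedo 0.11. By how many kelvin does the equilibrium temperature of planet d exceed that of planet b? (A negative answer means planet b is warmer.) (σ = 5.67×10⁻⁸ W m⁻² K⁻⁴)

T_eq = [S₀(1−A)/(4σd²)]^(1/4), so T ∝ (1−A)^(1/4) / √d.
T₁ = [1360×0.54/(4×5.67×10⁻⁸×6.21²)]^(1/4) = 95.73 K.
T₂ = [1360×0.89/(4×5.67×10⁻⁸×1.59²)]^(1/4) = 214.35 K.

ΔT ≈ -118.6 K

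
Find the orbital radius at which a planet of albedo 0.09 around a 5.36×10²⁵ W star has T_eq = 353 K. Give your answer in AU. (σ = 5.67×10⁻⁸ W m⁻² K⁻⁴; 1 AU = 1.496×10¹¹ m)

d ≈ 0.222 AU

From T_eq⁴ = L(1−A)/(16πσd²): d = √[L(1−A)/(16πσT_eq⁴)].
d = √[5.36×10²⁵ × 0.91 / (16π × 5.67×10⁻⁸ × (353)⁴)] = 3.32×10¹⁰ m = 0.222 AU.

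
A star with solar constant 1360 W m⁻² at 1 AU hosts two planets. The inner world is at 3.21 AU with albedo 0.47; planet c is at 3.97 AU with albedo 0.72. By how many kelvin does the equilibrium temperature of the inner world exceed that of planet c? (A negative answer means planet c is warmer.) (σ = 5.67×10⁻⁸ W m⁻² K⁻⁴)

T_eq = [S₀(1−A)/(4σd²)]^(1/4), so T ∝ (1−A)^(1/4) / √d.
T₁ = [1360×0.53/(4×5.67×10⁻⁸×3.21²)]^(1/4) = 132.52 K.
T₂ = [1360×0.28/(4×5.67×10⁻⁸×3.97²)]^(1/4) = 101.59 K.

ΔT ≈ 30.9 K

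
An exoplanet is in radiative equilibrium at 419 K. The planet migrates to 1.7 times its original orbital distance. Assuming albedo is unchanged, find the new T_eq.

T_eq ∝ L^(1/4) · d^(−1/2).
T′ = 419 / 1.7^(1/2) = 321 K.

T_eq ≈ 321 K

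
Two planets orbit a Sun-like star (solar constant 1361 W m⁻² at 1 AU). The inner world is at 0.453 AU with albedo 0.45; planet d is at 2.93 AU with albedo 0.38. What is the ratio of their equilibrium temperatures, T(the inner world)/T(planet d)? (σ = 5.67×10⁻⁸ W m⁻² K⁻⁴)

T_eq = [S₀(1−A)/(4σd²)]^(1/4), so T ∝ (1−A)^(1/4) / √d.
T₁ = [1361×0.55/(4×5.67×10⁻⁸×0.453²)]^(1/4) = 356.12 K.
T₂ = [1361×0.62/(4×5.67×10⁻⁸×2.93²)]^(1/4) = 144.28 K.

T₁/T₂ ≈ 2.468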